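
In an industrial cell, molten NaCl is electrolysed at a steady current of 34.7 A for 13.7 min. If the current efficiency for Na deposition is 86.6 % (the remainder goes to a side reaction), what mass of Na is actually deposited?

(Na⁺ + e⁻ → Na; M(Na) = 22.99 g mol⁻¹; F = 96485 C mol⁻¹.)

Q = I·t = 34.70 × 822.00 = 28520 C.
n(e⁻) = 28520/96485 = 0.2956 mol; theoretically n(Na) = 0.2956/1 = 0.2956 mol, m_theo = 6.796 g.
At 86.6 % efficiency, m_actual = 0.866 × 6.796 = 5.89 g.

5.89 g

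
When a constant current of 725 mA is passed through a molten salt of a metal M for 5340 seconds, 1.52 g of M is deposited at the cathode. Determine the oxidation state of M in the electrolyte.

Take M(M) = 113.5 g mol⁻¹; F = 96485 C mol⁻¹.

+3

Q = I·t = 0.7250 A × 5340.0 s = 3872 C, so n(e⁻) = 3872/96485 = 0.04013 mol.
n(M) deposited = 1.52 / 113.5 = 0.01339 mol.
Electrons per atom = n(e⁻)/n(M) = 0.04013 / 0.01339 = 3.00 ≈ 3, so the ion is M³⁺.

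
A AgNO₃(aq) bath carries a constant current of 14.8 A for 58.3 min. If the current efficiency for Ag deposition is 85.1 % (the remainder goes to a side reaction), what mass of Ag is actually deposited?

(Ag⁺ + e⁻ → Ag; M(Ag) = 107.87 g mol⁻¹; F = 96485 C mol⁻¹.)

Q = I·t = 14.80 × 3498.0 = 51770 C.
n(e⁻) = 51770/96485 = 0.5366 mol; theoretically n(Ag) = 0.5366/1 = 0.5366 mol, m_theo = 57.88 g.
At 85.1 % efficiency, m_actual = 0.851 × 57.88 = 49.3 g.

49.3 g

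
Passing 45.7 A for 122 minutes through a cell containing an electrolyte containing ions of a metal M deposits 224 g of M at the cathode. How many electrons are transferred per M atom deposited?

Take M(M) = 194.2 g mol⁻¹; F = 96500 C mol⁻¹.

3

Q = I·t = 45.70 A × 7320.0 s = 334500 C, so n(e⁻) = 334500/96500 = 3.467 mol.
n(M) deposited = 224 / 194.2 = 1.153 mol.
Electrons per atom = n(e⁻)/n(M) = 3.467 / 1.153 = 3.01 ≈ 3, so the ion is M³⁺.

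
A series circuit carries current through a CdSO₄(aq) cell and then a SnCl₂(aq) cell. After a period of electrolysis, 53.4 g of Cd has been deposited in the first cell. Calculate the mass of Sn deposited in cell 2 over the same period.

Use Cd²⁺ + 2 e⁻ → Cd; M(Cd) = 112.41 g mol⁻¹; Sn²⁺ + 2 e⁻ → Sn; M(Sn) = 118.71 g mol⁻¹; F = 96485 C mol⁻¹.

56.4 g

n(Cd) = 53.4 / 112.41 = 0.4750 mol.
Since Cd²⁺ + 2 e⁻ → Cd, n(e⁻) passed = 2 × 0.4750 = 0.9501 mol.
Cells in series carry the same charge, so the same 0.9501 mol of electrons passes through cell 2.
Sn²⁺ + 2 e⁻ → Sn, so n(Sn) = 0.9501 / 2 = 0.4750 mol.
m(Sn) = 0.4750 × 118.71 = 56.4 g.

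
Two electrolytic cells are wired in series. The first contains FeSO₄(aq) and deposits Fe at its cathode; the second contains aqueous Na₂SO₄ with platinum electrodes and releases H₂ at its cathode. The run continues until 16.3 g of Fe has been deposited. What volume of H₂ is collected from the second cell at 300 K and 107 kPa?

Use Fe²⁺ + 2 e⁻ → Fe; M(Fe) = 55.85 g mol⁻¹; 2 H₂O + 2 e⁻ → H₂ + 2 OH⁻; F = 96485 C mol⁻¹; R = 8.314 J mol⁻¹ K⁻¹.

n(Fe) = 16.3 / 55.85 = 0.2919 mol, so n(e⁻) = 2 × 0.2919 = 0.5837 mol.
The cells are in series, so the same 0.5837 mol of electrons passes through the second cell.
2 H₂O + 2 e⁻ → H₂ + 2 OH⁻ — 2 mol e⁻ per mol H₂, so n(H₂) = 0.5837/2 = 0.2919 mol.
V = nRT/P = (0.2919 × 8.314 × 300) / (107 × 10³) = 0.00680 m³ = 6.80 L.

6.80 L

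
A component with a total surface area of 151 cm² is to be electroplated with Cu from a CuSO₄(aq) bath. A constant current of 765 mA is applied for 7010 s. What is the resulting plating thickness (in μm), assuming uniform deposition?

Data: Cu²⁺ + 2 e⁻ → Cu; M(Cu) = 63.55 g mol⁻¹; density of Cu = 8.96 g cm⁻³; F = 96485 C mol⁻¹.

Q = I·t = 0.7650 × 7010.0 = 5363 C; n(e⁻) = 0.05558 mol.
n(Cu) = n(e⁻)/2 = 0.02779 mol, so m = 0.02779 × 63.55 = 1.766 g.
Volume = m/ρ = 1.766 / 8.96 = 0.1971 cm³.
Thickness = V/A = 0.1971 / 151 = 0.00131 cm = 13.1 μm.

13.1 μm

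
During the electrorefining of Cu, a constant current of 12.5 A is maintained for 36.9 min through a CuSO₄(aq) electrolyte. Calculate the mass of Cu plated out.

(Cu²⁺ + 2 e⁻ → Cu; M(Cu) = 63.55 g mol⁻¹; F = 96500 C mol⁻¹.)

9.11 g

Q = I·t = 12.50 A × 2214.0 s = 27680 C.
n(e⁻) = Q/F = 27680 / 96500 = 0.2868 mol.
Cu²⁺ + 2 e⁻ → Cu, so n(Cu) = n(e⁻)/2 = 0.1434 mol.
m = n·M = 0.1434 × 63.55 = 9.11 g.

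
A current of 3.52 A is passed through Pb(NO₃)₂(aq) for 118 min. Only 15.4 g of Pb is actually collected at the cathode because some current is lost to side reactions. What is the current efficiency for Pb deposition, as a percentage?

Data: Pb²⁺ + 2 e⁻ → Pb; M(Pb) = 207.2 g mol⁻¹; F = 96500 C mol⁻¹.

Q = I·t = 3.520 × 7080.0 = 24920 C; n(e⁻) = 24920/96500 = 0.2583 mol.
Theoretical n(Pb) = n(e⁻)/2 = 0.1291 mol, i.e. m_theo = 0.1291 × 207.2 = 26.76 g.
Efficiency = m_actual / m_theo = 15.4 / 26.76 = 57.6 %.

57.6 %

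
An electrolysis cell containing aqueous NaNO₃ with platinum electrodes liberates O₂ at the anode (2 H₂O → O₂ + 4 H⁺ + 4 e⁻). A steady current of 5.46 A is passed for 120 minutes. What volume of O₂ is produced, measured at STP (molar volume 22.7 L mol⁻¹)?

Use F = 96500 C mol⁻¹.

Q = I·t = 5.460 A × 7200.0 s = 39310 C.
n(e⁻) = Q/F = 39310 / 96500 = 0.4074 mol.
4 electrons are transferred per O₂ molecule, so n(O₂) = 0.4074 / 4 = 0.1018 mol.
V = n × V_m = 0.1018 × 22.7 = 2.31 L.

2.31 L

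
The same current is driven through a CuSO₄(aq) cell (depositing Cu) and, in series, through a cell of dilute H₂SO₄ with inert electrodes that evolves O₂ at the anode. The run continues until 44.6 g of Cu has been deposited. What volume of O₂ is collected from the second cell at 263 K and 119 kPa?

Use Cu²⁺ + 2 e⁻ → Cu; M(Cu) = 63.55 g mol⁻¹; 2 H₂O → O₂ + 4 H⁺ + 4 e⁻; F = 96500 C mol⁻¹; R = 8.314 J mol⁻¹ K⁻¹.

6.45 L

n(Cu) = 44.6 / 63.55 = 0.7018 mol, so n(e⁻) = 2 × 0.7018 = 1.404 mol.
The cells are in series, so the same 1.404 mol of electrons passes through the second cell.
2 H₂O → O₂ + 4 H⁺ + 4 e⁻ — 4 mol e⁻ per mol O₂, so n(O₂) = 1.404/4 = 0.3509 mol.
V = nRT/P = (0.3509 × 8.314 × 263) / (119 × 10³) = 0.00645 m³ = 6.45 L.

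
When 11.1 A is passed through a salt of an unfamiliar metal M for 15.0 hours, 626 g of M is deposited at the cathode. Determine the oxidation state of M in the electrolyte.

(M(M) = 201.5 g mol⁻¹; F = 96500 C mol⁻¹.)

+2

Q = I·t = 11.10 A × 54000 s = 599400 C, so n(e⁻) = 599400/96500 = 6.211 mol.
n(M) deposited = 626 / 201.5 = 3.107 mol.
Electrons per atom = n(e⁻)/n(M) = 6.211 / 3.107 = 2.00 ≈ 2, so the ion is M²⁺.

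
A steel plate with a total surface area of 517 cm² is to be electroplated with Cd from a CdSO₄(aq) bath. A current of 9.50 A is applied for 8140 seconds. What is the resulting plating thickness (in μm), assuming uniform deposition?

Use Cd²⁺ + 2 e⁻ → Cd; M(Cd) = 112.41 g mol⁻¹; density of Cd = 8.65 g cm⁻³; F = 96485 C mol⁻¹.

101 μm

Q = I·t = 9.500 × 8140.0 = 77330 C; n(e⁻) = 0.8015 mol.
n(Cd) = n(e⁻)/2 = 0.4007 mol, so m = 0.4007 × 112.41 = 45.05 g.
Volume = m/ρ = 45.05 / 8.65 = 5.208 cm³.
Thickness = V/A = 5.208 / 517 = 0.0101 cm = 101 μm.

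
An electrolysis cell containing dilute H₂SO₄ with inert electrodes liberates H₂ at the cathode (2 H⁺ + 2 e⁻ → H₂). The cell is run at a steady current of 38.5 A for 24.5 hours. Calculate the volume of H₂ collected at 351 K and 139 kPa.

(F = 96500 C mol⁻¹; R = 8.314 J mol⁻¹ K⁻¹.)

369 L

Q = I·t = 38.50 A × 88200 s = 3396000 C.
n(e⁻) = Q/F = 3396000 / 96500 = 35.19 mol.
2 electrons are transferred per H₂ molecule, so n(H₂) = 35.19 / 2 = 17.59 mol.
V = nRT/P = (17.59 × 8.314 × 351) / (139 × 10³ Pa) = 0.369 m³ = 369 L.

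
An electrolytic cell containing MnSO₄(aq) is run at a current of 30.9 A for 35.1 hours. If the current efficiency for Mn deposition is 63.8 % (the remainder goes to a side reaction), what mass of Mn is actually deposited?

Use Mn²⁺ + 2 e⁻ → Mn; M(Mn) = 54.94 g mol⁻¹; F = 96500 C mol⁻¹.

Q = I·t = 30.90 × 126360 = 3905000 C.
n(e⁻) = 3905000/96500 = 40.46 mol; theoretically n(Mn) = 40.46/2 = 20.23 mol, m_theo = 1111 g.
At 63.8 % efficiency, m_actual = 0.638 × 1111 = 709 g.

709 g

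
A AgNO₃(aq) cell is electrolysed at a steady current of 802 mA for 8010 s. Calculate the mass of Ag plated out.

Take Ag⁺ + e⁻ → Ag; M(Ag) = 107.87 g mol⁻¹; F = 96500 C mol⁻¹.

Q = I·t = 0.8020 A × 8010.0 s = 6424 C.
n(e⁻) = Q/F = 6424 / 96500 = 0.06657 mol.
Ag⁺ + e⁻ → Ag, so n(Ag) = n(e⁻)/1 = 0.06657 mol.
m = n·M = 0.06657 × 107.87 = 7.18 g.

7.18 g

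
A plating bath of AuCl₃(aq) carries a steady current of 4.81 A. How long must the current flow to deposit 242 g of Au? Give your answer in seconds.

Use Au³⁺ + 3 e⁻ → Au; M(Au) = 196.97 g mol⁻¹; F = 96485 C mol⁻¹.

n(Au) = m/M = 242 / 196.97 = 1.229 mol.
Each Au atom requires 3 electrons, so n(e⁻) = 3 × 1.229 = 3.686 mol.
Q = n(e⁻)·F = 3.686 × 96485 = 355600 C.
t = Q/I = 355600 / 4.810 A = 73940 s.

73900 s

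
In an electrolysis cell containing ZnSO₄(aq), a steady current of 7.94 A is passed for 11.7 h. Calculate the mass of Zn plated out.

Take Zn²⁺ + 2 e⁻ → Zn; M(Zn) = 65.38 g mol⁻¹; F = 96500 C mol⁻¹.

Q = I·t = 7.940 A × 42120 s = 334400 C.
n(e⁻) = Q/F = 334400 / 96500 = 3.466 mol.
Zn²⁺ + 2 e⁻ → Zn, so n(Zn) = n(e⁻)/2 = 1.733 mol.
m = n·M = 1.733 × 65.38 = 113 g.

113 g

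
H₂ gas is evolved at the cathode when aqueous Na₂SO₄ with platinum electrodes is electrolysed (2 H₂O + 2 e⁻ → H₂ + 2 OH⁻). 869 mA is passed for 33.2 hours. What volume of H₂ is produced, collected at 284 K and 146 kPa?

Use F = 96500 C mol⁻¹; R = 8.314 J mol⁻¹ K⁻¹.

Q = I·t = 0.8690 A × 119520 s = 103900 C.
n(e⁻) = Q/F = 103900 / 96500 = 1.076 mol.
2 electrons are transferred per H₂ molecule, so n(H₂) = 1.076 / 2 = 0.5381 mol.
V = nRT/P = (0.5381 × 8.314 × 284) / (146 × 10³ Pa) = 0.00870 m³ = 8.70 L.

8.70 L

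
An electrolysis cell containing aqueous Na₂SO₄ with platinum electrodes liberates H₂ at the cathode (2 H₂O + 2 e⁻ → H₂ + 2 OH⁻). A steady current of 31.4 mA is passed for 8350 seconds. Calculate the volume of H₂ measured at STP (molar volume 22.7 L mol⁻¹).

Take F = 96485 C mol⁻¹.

Q = I·t = 0.03140 A × 8350.0 s = 262.2 C.
n(e⁻) = Q/F = 262.2 / 96485 = 0.002717 mol.
2 electrons are transferred per H₂ molecule, so n(H₂) = 0.002717 / 2 = 0.001359 mol.
V = n × V_m = 0.001359 × 22.7 = 0.0308 L.

0.0308 L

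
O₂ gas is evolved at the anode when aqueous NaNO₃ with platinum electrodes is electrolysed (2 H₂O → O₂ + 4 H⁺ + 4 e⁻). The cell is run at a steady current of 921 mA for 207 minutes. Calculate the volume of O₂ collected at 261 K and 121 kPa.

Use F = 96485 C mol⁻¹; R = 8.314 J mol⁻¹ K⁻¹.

0.532 L

Q = I·t = 0.9210 A × 12420 s = 11440 C.
n(e⁻) = Q/F = 11440 / 96485 = 0.1186 mol.
4 electrons are transferred per O₂ molecule, so n(O₂) = 0.1186 / 4 = 0.02964 mol.
V = nRT/P = (0.02964 × 8.314 × 261) / (121 × 10³ Pa) = 5.32 × 10⁻⁴ m³ = 0.532 L.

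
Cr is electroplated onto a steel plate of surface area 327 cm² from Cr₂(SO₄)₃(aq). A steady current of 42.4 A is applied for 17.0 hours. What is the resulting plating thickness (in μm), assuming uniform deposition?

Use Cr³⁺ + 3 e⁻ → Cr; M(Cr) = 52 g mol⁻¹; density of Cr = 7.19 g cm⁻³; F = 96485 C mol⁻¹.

1980 μm

Q = I·t = 42.40 × 61200 = 2595000 C; n(e⁻) = 26.89 mol.
n(Cr) = n(e⁻)/3 = 8.965 mol, so m = 8.965 × 52 = 466.2 g.
Volume = m/ρ = 466.2 / 7.19 = 64.84 cm³.
Thickness = V/A = 64.84 / 327 = 0.198 cm = 1980 μm.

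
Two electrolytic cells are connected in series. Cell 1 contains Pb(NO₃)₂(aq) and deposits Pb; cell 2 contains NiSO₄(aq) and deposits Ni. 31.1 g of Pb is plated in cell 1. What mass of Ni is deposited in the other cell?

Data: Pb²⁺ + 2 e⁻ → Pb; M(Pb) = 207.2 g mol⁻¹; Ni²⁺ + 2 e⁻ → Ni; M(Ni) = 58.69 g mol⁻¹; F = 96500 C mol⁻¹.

n(Pb) = 31.1 / 207.2 = 0.1501 mol.
Since Pb²⁺ + 2 e⁻ → Pb, n(e⁻) passed = 2 × 0.1501 = 0.3002 mol.
Cells in series carry the same charge, so the same 0.3002 mol of electrons passes through cell 2.
Ni²⁺ + 2 e⁻ → Ni, so n(Ni) = 0.3002 / 2 = 0.1501 mol.
m(Ni) = 0.1501 × 58.69 = 8.81 g.

8.81 g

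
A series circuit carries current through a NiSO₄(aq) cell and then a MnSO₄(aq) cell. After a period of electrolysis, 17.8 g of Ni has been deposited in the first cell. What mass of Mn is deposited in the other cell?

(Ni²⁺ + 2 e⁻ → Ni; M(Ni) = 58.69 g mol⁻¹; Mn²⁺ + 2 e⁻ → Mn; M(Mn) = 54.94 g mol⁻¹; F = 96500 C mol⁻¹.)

16.7 g

n(Ni) = 17.8 / 58.69 = 0.3033 mol.
Since Ni²⁺ + 2 e⁻ → Ni, n(e⁻) passed = 2 × 0.3033 = 0.6066 mol.
Cells in series carry the same charge, so the same 0.6066 mol of electrons passes through cell 2.
Mn²⁺ + 2 e⁻ → Mn, so n(Mn) = 0.6066 / 2 = 0.3033 mol.
m(Mn) = 0.3033 × 54.94 = 16.7 g.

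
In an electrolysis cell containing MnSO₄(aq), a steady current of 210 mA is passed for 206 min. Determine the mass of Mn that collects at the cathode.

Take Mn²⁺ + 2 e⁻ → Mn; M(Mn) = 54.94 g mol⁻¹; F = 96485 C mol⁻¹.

Q = I·t = 0.2100 A × 12360 s = 2596 C.
n(e⁻) = Q/F = 2596 / 96485 = 0.02690 mol.
Mn²⁺ + 2 e⁻ → Mn, so n(Mn) = n(e⁻)/2 = 0.01345 mol.
m = n·M = 0.01345 × 54.94 = 0.739 g.

0.739 g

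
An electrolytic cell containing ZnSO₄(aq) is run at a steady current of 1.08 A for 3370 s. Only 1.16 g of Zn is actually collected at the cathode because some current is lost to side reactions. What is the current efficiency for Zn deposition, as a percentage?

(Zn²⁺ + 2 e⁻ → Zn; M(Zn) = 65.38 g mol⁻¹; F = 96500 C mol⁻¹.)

Q = I·t = 1.080 × 3370.0 = 3640 C; n(e⁻) = 3640/96500 = 0.03772 mol.
Theoretical n(Zn) = n(e⁻)/2 = 0.01886 mol, i.e. m_theo = 0.01886 × 65.38 = 1.233 g.
Efficiency = m_actual / m_theo = 1.16 / 1.233 = 94.1 %.

94.1 %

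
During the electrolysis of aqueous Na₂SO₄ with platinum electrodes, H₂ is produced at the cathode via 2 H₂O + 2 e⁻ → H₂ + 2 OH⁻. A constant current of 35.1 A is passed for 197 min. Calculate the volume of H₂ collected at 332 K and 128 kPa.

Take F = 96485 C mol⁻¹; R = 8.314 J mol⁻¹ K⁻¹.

46.4 L

Q = I·t = 35.10 A × 11820 s = 414900 C.
n(e⁻) = Q/F = 414900 / 96485 = 4.300 mol.
2 electrons are transferred per H₂ molecule, so n(H₂) = 4.300 / 2 = 2.150 mol.
V = nRT/P = (2.150 × 8.314 × 332) / (128 × 10³ Pa) = 0.0464 m³ = 46.4 L.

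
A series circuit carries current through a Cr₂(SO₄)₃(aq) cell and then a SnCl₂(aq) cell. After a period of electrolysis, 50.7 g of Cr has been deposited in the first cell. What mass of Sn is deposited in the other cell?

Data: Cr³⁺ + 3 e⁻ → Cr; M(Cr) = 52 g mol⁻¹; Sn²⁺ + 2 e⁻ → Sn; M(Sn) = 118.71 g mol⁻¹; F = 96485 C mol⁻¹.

174 g

n(Cr) = 50.7 / 52 = 0.9750 mol.
Since Cr³⁺ + 3 e⁻ → Cr, n(e⁻) passed = 3 × 0.9750 = 2.925 mol.
Cells in series carry the same charge, so the same 2.925 mol of electrons passes through cell 2.
Sn²⁺ + 2 e⁻ → Sn, so n(Sn) = 2.925 / 2 = 1.463 mol.
m(Sn) = 1.463 × 118.71 = 174 g.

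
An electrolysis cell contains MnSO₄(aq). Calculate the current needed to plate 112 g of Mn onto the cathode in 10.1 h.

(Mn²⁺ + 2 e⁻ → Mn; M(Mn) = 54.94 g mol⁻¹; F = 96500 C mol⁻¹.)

n(Mn) = 112 / 54.94 = 2.039 mol.
n(e⁻) = 2 × 2.039 = 4.077 mol.
Q = n(e⁻)·F = 4.077 × 96500 = 393400 C.
I = Q/t = 393400 / 36360 s = 10.8 A.

10.8 A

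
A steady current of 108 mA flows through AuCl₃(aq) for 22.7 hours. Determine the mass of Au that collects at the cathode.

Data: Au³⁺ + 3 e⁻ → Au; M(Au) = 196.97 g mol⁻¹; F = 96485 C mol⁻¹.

6.01 g

Q = I·t = 0.1080 A × 81720 s = 8826 C.
n(e⁻) = Q/F = 8826 / 96485 = 0.09147 mol.
Au³⁺ + 3 e⁻ → Au, so n(Au) = n(e⁻)/3 = 0.03049 mol.
m = n·M = 0.03049 × 196.97 = 6.01 g.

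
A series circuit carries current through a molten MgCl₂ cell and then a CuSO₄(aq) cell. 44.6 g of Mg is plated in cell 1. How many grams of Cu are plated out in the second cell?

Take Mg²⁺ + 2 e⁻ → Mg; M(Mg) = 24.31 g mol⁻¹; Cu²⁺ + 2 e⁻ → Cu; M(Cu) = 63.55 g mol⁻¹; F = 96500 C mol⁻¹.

117 g

n(Mg) = 44.6 / 24.31 = 1.835 mol.
Since Mg²⁺ + 2 e⁻ → Mg, n(e⁻) passed = 2 × 1.835 = 3.669 mol.
Cells in series carry the same charge, so the same 3.669 mol of electrons passes through cell 2.
Cu²⁺ + 2 e⁻ → Cu, so n(Cu) = 3.669 / 2 = 1.835 mol.
m(Cu) = 1.835 × 63.55 = 117 g.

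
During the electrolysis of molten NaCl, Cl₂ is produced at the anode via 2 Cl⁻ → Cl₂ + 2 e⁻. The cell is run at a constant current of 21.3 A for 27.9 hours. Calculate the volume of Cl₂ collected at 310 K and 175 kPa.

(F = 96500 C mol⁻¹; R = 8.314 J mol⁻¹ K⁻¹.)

Q = I·t = 21.30 A × 100440 s = 2139000 C.
n(e⁻) = Q/F = 2139000 / 96500 = 22.17 mol.
2 electrons are transferred per Cl₂ molecule, so n(Cl₂) = 22.17 / 2 = 11.08 mol.
V = nRT/P = (11.08 × 8.314 × 310) / (175 × 10³ Pa) = 0.163 m³ = 163 L.

163 L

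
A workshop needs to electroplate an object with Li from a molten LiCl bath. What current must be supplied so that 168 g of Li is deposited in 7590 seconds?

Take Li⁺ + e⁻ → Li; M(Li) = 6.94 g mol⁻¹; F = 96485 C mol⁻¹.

n(Li) = 168 / 6.94 = 24.21 mol.
n(e⁻) = 1 × 24.21 = 24.21 mol.
Q = n(e⁻)·F = 24.21 × 96485 = 2336000 C.
I = Q/t = 2336000 / 7590.0 s = 308 A.

308 A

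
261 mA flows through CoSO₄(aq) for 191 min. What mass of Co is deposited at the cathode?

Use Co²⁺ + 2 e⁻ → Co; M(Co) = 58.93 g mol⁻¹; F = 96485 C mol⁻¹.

Q = I·t = 0.2610 A × 11460 s = 2991 C.
n(e⁻) = Q/F = 2991 / 96485 = 0.03100 mol.
Co²⁺ + 2 e⁻ → Co, so n(Co) = n(e⁻)/2 = 0.01550 mol.
m = n·M = 0.01550 × 58.93 = 0.913 g.

0.913 g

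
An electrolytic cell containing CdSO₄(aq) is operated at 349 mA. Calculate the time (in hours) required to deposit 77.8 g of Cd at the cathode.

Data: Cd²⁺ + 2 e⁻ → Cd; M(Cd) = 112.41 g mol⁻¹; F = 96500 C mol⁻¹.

n(Cd) = m/M = 77.8 / 112.41 = 0.6921 mol.
Each Cd atom requires 2 electrons, so n(e⁻) = 2 × 0.6921 = 1.384 mol.
Q = n(e⁻)·F = 1.384 × 96500 = 133600 C.
t = Q/I = 133600 / 0.3490 A = 382700 s = 106 h.

106 h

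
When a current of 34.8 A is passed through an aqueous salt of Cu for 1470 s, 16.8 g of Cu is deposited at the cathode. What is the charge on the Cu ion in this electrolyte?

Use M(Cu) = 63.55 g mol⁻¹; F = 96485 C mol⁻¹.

Q = I·t = 34.80 A × 1470.0 s = 51160 C, so n(e⁻) = 51160/96485 = 0.5302 mol.
n(Cu) deposited = 16.8 / 63.55 = 0.2644 mol.
Electrons per atom = n(e⁻)/n(Cu) = 0.5302 / 0.2644 = 2.01 ≈ 2, so the ion is Cu²⁺.

+2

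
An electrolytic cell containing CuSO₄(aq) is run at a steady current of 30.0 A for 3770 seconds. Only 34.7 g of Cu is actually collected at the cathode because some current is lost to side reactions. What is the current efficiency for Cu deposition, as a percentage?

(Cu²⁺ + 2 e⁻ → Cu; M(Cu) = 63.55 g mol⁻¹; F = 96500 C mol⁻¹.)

Q = I·t = 30.00 × 3770.0 = 113100 C; n(e⁻) = 113100/96500 = 1.172 mol.
Theoretical n(Cu) = n(e⁻)/2 = 0.5860 mol, i.e. m_theo = 0.5860 × 63.55 = 37.24 g.
Efficiency = m_actual / m_theo = 34.7 / 37.24 = 93.2 %.

93.2 %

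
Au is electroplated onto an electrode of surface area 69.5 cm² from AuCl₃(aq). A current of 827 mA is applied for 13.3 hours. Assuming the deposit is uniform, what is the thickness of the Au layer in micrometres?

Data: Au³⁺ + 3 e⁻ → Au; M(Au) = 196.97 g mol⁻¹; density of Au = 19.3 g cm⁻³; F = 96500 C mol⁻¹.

201 μm

Q = I·t = 0.8270 × 47880 = 39600 C; n(e⁻) = 0.4103 mol.
n(Au) = n(e⁻)/3 = 0.1368 mol, so m = 0.1368 × 196.97 = 26.94 g.
Volume = m/ρ = 26.94 / 19.3 = 1.396 cm³.
Thickness = V/A = 1.396 / 69.5 = 0.0201 cm = 201 μm.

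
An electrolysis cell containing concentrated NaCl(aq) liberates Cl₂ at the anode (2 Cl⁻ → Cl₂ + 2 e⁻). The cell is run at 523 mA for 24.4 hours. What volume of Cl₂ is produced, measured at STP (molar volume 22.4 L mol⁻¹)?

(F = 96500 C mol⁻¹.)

Q = I·t = 0.5230 A × 87840 s = 45940 C.
n(e⁻) = Q/F = 45940 / 96500 = 0.4761 mol.
2 electrons are transferred per Cl₂ molecule, so n(Cl₂) = 0.4761 / 2 = 0.2380 mol.
V = n × V_m = 0.2380 × 22.4 = 5.33 L.

5.33 L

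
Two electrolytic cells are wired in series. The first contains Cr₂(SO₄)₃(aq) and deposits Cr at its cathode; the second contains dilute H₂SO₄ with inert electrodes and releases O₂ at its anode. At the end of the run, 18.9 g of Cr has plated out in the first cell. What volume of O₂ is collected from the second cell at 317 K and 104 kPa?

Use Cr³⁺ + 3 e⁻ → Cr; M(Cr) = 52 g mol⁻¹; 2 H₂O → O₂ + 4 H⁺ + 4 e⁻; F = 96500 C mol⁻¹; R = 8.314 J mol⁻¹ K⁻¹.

n(Cr) = 18.9 / 52 = 0.3635 mol, so n(e⁻) = 3 × 0.3635 = 1.090 mol.
The cells are in series, so the same 1.090 mol of electrons passes through the second cell.
2 H₂O → O₂ + 4 H⁺ + 4 e⁻ — 4 mol e⁻ per mol O₂, so n(O₂) = 1.090/4 = 0.2726 mol.
V = nRT/P = (0.2726 × 8.314 × 317) / (104 × 10³) = 0.00691 m³ = 6.91 L.

6.91 L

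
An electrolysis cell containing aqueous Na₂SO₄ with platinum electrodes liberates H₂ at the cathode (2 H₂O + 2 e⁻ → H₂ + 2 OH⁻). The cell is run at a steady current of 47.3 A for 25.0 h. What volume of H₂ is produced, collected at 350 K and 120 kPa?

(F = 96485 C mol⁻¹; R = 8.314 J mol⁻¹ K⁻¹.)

Q = I·t = 47.30 A × 90000 s = 4257000 C.
n(e⁻) = Q/F = 4257000 / 96485 = 44.12 mol.
2 electrons are transferred per H₂ molecule, so n(H₂) = 44.12 / 2 = 22.06 mol.
V = nRT/P = (22.06 × 8.314 × 350) / (120 × 10³ Pa) = 0.535 m³ = 535 L.

535 L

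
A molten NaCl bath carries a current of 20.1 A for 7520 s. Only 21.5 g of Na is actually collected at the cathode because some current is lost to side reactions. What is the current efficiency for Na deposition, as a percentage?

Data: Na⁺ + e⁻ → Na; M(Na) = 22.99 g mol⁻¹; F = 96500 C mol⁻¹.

Q = I·t = 20.10 × 7520.0 = 151200 C; n(e⁻) = 151200/96500 = 1.566 mol.
Theoretical n(Na) = n(e⁻)/1 = 1.566 mol, i.e. m_theo = 1.566 × 22.99 = 36.01 g.
Efficiency = m_actual / m_theo = 21.5 / 36.01 = 59.7 %.

59.7 %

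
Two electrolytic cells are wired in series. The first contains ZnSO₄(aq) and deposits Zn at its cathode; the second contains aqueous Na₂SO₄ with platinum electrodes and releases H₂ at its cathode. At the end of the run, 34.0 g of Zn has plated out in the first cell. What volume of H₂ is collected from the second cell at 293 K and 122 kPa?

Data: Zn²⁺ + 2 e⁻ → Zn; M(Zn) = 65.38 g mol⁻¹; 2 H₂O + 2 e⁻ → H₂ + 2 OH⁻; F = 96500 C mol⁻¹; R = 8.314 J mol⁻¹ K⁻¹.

10.4 L

n(Zn) = 34.0 / 65.38 = 0.5200 mol, so n(e⁻) = 2 × 0.5200 = 1.040 mol.
The cells are in series, so the same 1.040 mol of electrons passes through the second cell.
2 H₂O + 2 e⁻ → H₂ + 2 OH⁻ — 2 mol e⁻ per mol H₂, so n(H₂) = 1.040/2 = 0.5200 mol.
V = nRT/P = (0.5200 × 8.314 × 293) / (122 × 10³) = 0.0104 m³ = 10.4 L.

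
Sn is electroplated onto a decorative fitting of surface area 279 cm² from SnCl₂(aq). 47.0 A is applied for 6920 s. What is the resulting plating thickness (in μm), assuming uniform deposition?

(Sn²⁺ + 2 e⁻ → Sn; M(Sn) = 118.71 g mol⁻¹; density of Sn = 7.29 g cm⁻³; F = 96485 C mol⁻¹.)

Q = I·t = 47.00 × 6920.0 = 325200 C; n(e⁻) = 3.371 mol.
n(Sn) = n(e⁻)/2 = 1.685 mol, so m = 1.685 × 118.71 = 200.1 g.
Volume = m/ρ = 200.1 / 7.29 = 27.45 cm³.
Thickness = V/A = 27.45 / 279 = 0.0984 cm = 984 μm.

984 μm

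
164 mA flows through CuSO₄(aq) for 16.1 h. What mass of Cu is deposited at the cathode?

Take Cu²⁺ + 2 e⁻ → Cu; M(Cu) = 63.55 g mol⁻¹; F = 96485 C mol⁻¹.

Q = I·t = 0.1640 A × 57960 s = 9505 C.
n(e⁻) = Q/F = 9505 / 96485 = 0.09852 mol.
Cu²⁺ + 2 e⁻ → Cu, so n(Cu) = n(e⁻)/2 = 0.04926 mol.
m = n·M = 0.04926 × 63.55 = 3.13 g.

3.13 g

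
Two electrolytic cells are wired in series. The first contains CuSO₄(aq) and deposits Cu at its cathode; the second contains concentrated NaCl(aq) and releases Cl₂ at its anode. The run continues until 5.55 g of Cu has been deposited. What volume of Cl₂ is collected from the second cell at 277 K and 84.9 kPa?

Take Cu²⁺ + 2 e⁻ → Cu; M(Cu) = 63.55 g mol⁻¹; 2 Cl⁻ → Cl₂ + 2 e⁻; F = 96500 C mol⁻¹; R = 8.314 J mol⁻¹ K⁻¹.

n(Cu) = 5.55 / 63.55 = 0.08733 mol, so n(e⁻) = 2 × 0.08733 = 0.1747 mol.
The cells are in series, so the same 0.1747 mol of electrons passes through the second cell.
2 Cl⁻ → Cl₂ + 2 e⁻ — 2 mol e⁻ per mol Cl₂, so n(Cl₂) = 0.1747/2 = 0.08733 mol.
V = nRT/P = (0.08733 × 8.314 × 277) / (84.9 × 10³) = 0.00237 m³ = 2.37 L.

2.37 L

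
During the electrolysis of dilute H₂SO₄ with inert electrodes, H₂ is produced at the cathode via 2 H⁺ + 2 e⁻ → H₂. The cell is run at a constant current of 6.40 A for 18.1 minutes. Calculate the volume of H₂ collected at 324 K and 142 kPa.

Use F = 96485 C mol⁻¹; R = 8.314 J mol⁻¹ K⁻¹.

0.683 L

Q = I·t = 6.400 A × 1086.0 s = 6950 C.
n(e⁻) = Q/F = 6950 / 96485 = 0.07204 mol.
2 electrons are transferred per H₂ molecule, so n(H₂) = 0.07204 / 2 = 0.03602 mol.
V = nRT/P = (0.03602 × 8.314 × 324) / (142 × 10³ Pa) = 6.83 × 10⁻⁴ m³ = 0.683 L.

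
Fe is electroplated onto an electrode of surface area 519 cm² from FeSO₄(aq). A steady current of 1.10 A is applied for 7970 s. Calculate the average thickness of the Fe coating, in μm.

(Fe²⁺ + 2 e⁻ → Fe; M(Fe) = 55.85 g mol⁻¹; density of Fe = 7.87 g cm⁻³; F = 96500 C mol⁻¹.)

Q = I·t = 1.100 × 7970.0 = 8767 C; n(e⁻) = 0.09085 mol.
n(Fe) = n(e⁻)/2 = 0.04542 mol, so m = 0.04542 × 55.85 = 2.537 g.
Volume = m/ρ = 2.537 / 7.87 = 0.3224 cm³.
Thickness = V/A = 0.3224 / 519 = 6.21 × 10⁻⁴ cm = 6.21 μm.

6.21 μm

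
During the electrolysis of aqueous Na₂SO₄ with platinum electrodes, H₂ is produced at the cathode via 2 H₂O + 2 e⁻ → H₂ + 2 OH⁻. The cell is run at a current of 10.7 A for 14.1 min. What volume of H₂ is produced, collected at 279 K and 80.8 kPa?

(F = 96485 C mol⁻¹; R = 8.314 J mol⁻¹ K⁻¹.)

1.35 L

Q = I·t = 10.70 A × 846.00 s = 9052 C.
n(e⁻) = Q/F = 9052 / 96485 = 0.09382 mol.
2 electrons are transferred per H₂ molecule, so n(H₂) = 0.09382 / 2 = 0.04691 mol.
V = nRT/P = (0.04691 × 8.314 × 279) / (80.8 × 10³ Pa) = 0.00135 m³ = 1.35 L.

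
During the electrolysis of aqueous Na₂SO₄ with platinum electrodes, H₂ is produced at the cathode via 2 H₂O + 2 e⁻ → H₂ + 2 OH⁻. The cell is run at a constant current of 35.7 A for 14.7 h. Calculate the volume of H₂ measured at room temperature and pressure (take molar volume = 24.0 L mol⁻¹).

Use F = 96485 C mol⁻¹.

Q = I·t = 35.70 A × 52920 s = 1889000 C.
n(e⁻) = Q/F = 1889000 / 96485 = 19.58 mol.
2 electrons are transferred per H₂ molecule, so n(H₂) = 19.58 / 2 = 9.790 mol.
V = n × V_m = 9.790 × 24.0 = 235 L.

235 L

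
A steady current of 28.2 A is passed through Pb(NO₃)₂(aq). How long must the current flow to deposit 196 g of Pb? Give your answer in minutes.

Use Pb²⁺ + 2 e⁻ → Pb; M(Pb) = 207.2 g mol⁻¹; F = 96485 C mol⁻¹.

108 min

n(Pb) = m/M = 196 / 207.2 = 0.9459 mol.
Each Pb atom requires 2 electrons, so n(e⁻) = 2 × 0.9459 = 1.892 mol.
Q = n(e⁻)·F = 1.892 × 96485 = 182500 C.
t = Q/I = 182500 / 28.20 A = 6473 s = 108 min.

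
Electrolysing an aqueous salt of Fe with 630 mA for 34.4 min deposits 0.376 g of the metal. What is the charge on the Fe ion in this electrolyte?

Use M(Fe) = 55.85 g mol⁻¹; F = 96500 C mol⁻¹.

Q = I·t = 0.6300 A × 2064.0 s = 1300 C, so n(e⁻) = 1300/96500 = 0.01347 mol.
n(Fe) deposited = 0.376 / 55.85 = 0.006732 mol.
Electrons per atom = n(e⁻)/n(Fe) = 0.01347 / 0.006732 = 2.00 ≈ 2, so the ion is Fe²⁺.

+2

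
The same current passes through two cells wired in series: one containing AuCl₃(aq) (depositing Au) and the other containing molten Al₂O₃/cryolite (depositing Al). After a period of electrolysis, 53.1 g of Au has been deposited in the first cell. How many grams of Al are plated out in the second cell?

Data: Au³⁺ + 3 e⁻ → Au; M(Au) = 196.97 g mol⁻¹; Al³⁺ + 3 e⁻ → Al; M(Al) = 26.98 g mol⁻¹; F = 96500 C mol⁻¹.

7.27 g

n(Au) = 53.1 / 196.97 = 0.2696 mol.
Since Au³⁺ + 3 e⁻ → Au, n(e⁻) passed = 3 × 0.2696 = 0.8088 mol.
Cells in series carry the same charge, so the same 0.8088 mol of electrons passes through cell 2.
Al³⁺ + 3 e⁻ → Al, so n(Al) = 0.8088 / 3 = 0.2696 mol.
m(Al) = 0.2696 × 26.98 = 7.27 g.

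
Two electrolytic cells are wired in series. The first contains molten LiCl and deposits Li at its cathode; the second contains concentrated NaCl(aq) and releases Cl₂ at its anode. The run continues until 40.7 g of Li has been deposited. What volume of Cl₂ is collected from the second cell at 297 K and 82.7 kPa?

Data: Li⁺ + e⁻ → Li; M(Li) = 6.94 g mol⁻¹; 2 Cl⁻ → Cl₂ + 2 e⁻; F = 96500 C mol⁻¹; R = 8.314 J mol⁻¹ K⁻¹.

87.6 L

n(Li) = 40.7 / 6.94 = 5.865 mol, so n(e⁻) = 1 × 5.865 = 5.865 mol.
The cells are in series, so the same 5.865 mol of electrons passes through the second cell.
2 Cl⁻ → Cl₂ + 2 e⁻ — 2 mol e⁻ per mol Cl₂, so n(Cl₂) = 5.865/2 = 2.932 mol.
V = nRT/P = (2.932 × 8.314 × 297) / (82.7 × 10³) = 0.0876 m³ = 87.6 L.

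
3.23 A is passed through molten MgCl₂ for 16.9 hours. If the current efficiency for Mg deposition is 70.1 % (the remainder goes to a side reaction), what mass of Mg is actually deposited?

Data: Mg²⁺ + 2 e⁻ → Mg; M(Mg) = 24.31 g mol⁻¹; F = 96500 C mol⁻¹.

17.4 g

Q = I·t = 3.230 × 60840 = 196500 C.
n(e⁻) = 196500/96500 = 2.036 mol; theoretically n(Mg) = 2.036/2 = 1.018 mol, m_theo = 24.75 g.
At 70.1 % efficiency, m_actual = 0.701 × 24.75 = 17.4 g.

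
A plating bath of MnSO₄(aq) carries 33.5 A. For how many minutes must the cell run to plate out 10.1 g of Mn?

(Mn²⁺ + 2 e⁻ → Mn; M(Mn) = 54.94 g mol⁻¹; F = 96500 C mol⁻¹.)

17.7 min

n(Mn) = m/M = 10.1 / 54.94 = 0.1838 mol.
Each Mn atom requires 2 electrons, so n(e⁻) = 2 × 0.1838 = 0.3677 mol.
Q = n(e⁻)·F = 0.3677 × 96500 = 35480 C.
t = Q/I = 35480 / 33.50 A = 1059 s = 17.7 min.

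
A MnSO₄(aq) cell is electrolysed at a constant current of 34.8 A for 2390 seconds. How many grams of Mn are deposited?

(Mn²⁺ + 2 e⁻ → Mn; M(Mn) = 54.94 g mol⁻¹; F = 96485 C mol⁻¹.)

Q = I·t = 34.80 A × 2390.0 s = 83170 C.
n(e⁻) = Q/F = 83170 / 96485 = 0.8620 mol.
Mn²⁺ + 2 e⁻ → Mn, so n(Mn) = n(e⁻)/2 = 0.4310 mol.
m = n·M = 0.4310 × 54.94 = 23.7 g.

23.7 g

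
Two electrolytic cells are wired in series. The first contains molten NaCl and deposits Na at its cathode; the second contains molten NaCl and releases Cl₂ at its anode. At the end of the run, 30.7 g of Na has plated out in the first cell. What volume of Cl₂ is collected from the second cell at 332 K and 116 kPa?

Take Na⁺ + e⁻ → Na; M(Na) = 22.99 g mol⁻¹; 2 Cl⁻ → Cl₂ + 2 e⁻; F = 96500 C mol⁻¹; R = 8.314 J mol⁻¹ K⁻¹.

n(Na) = 30.7 / 22.99 = 1.335 mol, so n(e⁻) = 1 × 1.335 = 1.335 mol.
The cells are in series, so the same 1.335 mol of electrons passes through the second cell.
2 Cl⁻ → Cl₂ + 2 e⁻ — 2 mol e⁻ per mol Cl₂, so n(Cl₂) = 1.335/2 = 0.6677 mol.
V = nRT/P = (0.6677 × 8.314 × 332) / (116 × 10³) = 0.0159 m³ = 15.9 L.

15.9 L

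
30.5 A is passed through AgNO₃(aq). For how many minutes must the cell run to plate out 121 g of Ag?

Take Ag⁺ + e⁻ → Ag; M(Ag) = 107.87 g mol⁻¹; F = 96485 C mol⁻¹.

n(Ag) = m/M = 121 / 107.87 = 1.122 mol.
Each Ag atom requires 1 electron, so n(e⁻) = 1 × 1.122 = 1.122 mol.
Q = n(e⁻)·F = 1.122 × 96485 = 108200 C.
t = Q/I = 108200 / 30.50 A = 3548 s = 59.1 min.

59.1 min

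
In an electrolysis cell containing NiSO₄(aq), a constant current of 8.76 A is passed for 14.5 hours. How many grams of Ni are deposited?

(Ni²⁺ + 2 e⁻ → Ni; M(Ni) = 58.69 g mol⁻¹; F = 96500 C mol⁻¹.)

139 g

Q = I·t = 8.760 A × 52200 s = 457300 C.
n(e⁻) = Q/F = 457300 / 96500 = 4.739 mol.
Ni²⁺ + 2 e⁻ → Ni, so n(Ni) = n(e⁻)/2 = 2.369 mol.
m = n·M = 2.369 × 58.69 = 139 g.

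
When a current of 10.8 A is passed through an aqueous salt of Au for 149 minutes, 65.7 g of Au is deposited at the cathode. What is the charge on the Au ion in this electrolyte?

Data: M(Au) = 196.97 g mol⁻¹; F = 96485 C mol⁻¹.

Q = I·t = 10.80 A × 8940.0 s = 96550 C, so n(e⁻) = 96550/96485 = 1.001 mol.
n(Au) deposited = 65.7 / 196.97 = 0.3336 mol.
Electrons per atom = n(e⁻)/n(Au) = 1.001 / 0.3336 = 3.00 ≈ 3, so the ion is Au³⁺.

+3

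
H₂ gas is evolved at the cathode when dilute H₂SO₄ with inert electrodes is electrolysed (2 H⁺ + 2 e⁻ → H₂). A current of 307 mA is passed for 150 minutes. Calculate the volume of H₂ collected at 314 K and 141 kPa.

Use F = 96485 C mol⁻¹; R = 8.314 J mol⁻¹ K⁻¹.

0.265 L

Q = I·t = 0.3070 A × 9000.0 s = 2763 C.
n(e⁻) = Q/F = 2763 / 96485 = 0.02864 mol.
2 electrons are transferred per H₂ molecule, so n(H₂) = 0.02864 / 2 = 0.01432 mol.
V = nRT/P = (0.01432 × 8.314 × 314) / (141 × 10³ Pa) = 2.65 × 10⁻⁴ m³ = 0.265 L.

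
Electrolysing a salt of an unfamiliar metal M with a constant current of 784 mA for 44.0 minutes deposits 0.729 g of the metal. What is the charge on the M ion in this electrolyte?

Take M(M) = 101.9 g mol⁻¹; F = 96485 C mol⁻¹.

+3

Q = I·t = 0.7840 A × 2640.0 s = 2070 C, so n(e⁻) = 2070/96485 = 0.02145 mol.
n(M) deposited = 0.729 / 101.9 = 0.007154 mol.
Electrons per atom = n(e⁻)/n(M) = 0.02145 / 0.007154 = 3.00 ≈ 3, so the ion is M³⁺.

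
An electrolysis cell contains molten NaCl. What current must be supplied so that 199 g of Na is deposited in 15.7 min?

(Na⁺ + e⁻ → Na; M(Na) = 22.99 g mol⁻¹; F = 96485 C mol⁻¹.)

n(Na) = 199 / 22.99 = 8.656 mol.
n(e⁻) = 1 × 8.656 = 8.656 mol.
Q = n(e⁻)·F = 8.656 × 96485 = 835200 C.
I = Q/t = 835200 / 942.00 s = 887 A.

887 A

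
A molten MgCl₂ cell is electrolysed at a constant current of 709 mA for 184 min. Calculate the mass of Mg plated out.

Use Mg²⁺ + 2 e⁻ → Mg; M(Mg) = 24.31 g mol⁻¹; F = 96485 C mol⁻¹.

Q = I·t = 0.7090 A × 11040 s = 7827 C.
n(e⁻) = Q/F = 7827 / 96485 = 0.08113 mol.
Mg²⁺ + 2 e⁻ → Mg, so n(Mg) = n(e⁻)/2 = 0.04056 mol.
m = n·M = 0.04056 × 24.31 = 0.986 g.

0.986 g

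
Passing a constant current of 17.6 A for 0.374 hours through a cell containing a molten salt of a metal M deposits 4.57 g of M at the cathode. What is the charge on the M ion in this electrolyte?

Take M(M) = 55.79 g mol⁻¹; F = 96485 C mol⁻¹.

Q = I·t = 17.60 A × 1346.4 s = 23700 C, so n(e⁻) = 23700/96485 = 0.2456 mol.
n(M) deposited = 4.57 / 55.79 = 0.08191 mol.
Electrons per atom = n(e⁻)/n(M) = 0.2456 / 0.08191 = 3.00 ≈ 3, so the ion is M³⁺.

+3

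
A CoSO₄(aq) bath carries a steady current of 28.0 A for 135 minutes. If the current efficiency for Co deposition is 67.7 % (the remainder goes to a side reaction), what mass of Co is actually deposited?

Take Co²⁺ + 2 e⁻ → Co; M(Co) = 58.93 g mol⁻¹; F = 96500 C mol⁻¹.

Q = I·t = 28.00 × 8100.0 = 226800 C.
n(e⁻) = 226800/96500 = 2.350 mol; theoretically n(Co) = 2.350/2 = 1.175 mol, m_theo = 69.25 g.
At 67.7 % efficiency, m_actual = 0.677 × 69.25 = 46.9 g.

46.9 g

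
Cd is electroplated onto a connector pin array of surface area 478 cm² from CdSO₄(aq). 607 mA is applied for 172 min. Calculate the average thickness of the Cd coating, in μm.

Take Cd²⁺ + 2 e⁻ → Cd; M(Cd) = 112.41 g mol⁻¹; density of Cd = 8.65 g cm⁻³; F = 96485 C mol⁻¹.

8.83 μm

Q = I·t = 0.6070 × 10320 = 6264 C; n(e⁻) = 0.06492 mol.
n(Cd) = n(e⁻)/2 = 0.03246 mol, so m = 0.03246 × 112.41 = 3.649 g.
Volume = m/ρ = 3.649 / 8.65 = 0.4219 cm³.
Thickness = V/A = 0.4219 / 478 = 8.83 × 10⁻⁴ cm = 8.83 μm.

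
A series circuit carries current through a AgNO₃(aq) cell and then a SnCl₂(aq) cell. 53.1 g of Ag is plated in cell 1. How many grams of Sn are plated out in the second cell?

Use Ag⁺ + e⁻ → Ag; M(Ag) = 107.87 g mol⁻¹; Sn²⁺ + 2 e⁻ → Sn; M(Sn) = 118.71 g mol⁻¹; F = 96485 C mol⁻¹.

29.2 g

n(Ag) = 53.1 / 107.87 = 0.4923 mol.
Since Ag⁺ + e⁻ → Ag, n(e⁻) passed = 1 × 0.4923 = 0.4923 mol.
Cells in series carry the same charge, so the same 0.4923 mol of electrons passes through cell 2.
Sn²⁺ + 2 e⁻ → Sn, so n(Sn) = 0.4923 / 2 = 0.2461 mol.
m(Sn) = 0.2461 × 118.71 = 29.2 g.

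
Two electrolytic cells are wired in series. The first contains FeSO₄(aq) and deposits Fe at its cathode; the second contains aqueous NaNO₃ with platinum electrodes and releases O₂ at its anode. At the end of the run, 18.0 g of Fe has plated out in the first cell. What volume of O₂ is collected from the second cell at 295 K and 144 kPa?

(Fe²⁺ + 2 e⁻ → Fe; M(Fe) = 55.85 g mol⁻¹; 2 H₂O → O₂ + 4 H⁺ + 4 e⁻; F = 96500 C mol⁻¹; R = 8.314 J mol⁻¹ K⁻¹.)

2.74 L

n(Fe) = 18.0 / 55.85 = 0.3223 mol, so n(e⁻) = 2 × 0.3223 = 0.6446 mol.
The cells are in series, so the same 0.6446 mol of electrons passes through the second cell.
2 H₂O → O₂ + 4 H⁺ + 4 e⁻ — 4 mol e⁻ per mol O₂, so n(O₂) = 0.6446/4 = 0.1611 mol.
V = nRT/P = (0.1611 × 8.314 × 295) / (144 × 10³) = 0.00274 m³ = 2.74 L.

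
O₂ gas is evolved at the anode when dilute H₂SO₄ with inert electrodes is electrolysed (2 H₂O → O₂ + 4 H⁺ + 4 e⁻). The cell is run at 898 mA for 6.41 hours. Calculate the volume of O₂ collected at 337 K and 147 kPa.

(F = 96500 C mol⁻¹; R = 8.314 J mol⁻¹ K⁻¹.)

1.02 L

Q = I·t = 0.8980 A × 23076 s = 20720 C.
n(e⁻) = Q/F = 20720 / 96500 = 0.2147 mol.
4 electrons are transferred per O₂ molecule, so n(O₂) = 0.2147 / 4 = 0.05368 mol.
V = nRT/P = (0.05368 × 8.314 × 337) / (147 × 10³ Pa) = 0.00102 m³ = 1.02 L.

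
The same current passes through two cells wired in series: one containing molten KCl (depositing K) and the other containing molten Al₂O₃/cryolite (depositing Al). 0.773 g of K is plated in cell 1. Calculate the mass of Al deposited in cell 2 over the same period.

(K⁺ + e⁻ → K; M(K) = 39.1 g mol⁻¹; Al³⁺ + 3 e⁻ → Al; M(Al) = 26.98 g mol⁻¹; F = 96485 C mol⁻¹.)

0.178 g

n(K) = 0.773 / 39.1 = 0.01977 mol.
Since K⁺ + e⁻ → K, n(e⁻) passed = 1 × 0.01977 = 0.01977 mol.
Cells in series carry the same charge, so the same 0.01977 mol of electrons passes through cell 2.
Al³⁺ + 3 e⁻ → Al, so n(Al) = 0.01977 / 3 = 0.006590 mol.
m(Al) = 0.006590 × 26.98 = 0.178 g.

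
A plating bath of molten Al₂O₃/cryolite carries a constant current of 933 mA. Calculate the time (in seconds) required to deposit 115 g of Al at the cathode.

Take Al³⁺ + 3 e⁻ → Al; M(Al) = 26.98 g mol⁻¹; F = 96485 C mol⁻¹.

1.32 × 10⁶ s

n(Al) = m/M = 115 / 26.98 = 4.262 mol.
Each Al atom requires 3 electrons, so n(e⁻) = 3 × 4.262 = 12.79 mol.
Q = n(e⁻)·F = 12.79 × 96485 = 1234000 C.
t = Q/I = 1234000 / 0.9330 A = 1322000 s.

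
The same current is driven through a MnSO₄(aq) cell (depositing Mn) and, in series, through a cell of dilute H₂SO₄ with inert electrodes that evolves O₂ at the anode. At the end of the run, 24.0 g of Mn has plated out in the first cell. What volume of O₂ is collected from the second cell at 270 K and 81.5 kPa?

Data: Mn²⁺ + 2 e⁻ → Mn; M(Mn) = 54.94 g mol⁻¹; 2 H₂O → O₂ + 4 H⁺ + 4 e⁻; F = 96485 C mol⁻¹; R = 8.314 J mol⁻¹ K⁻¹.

n(Mn) = 24.0 / 54.94 = 0.4368 mol, so n(e⁻) = 2 × 0.4368 = 0.8737 mol.
The cells are in series, so the same 0.8737 mol of electrons passes through the second cell.
2 H₂O → O₂ + 4 H⁺ + 4 e⁻ — 4 mol e⁻ per mol O₂, so n(O₂) = 0.8737/4 = 0.2184 mol.
V = nRT/P = (0.2184 × 8.314 × 270) / (81.5 × 10³) = 0.00602 m³ = 6.02 L.

6.02 L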